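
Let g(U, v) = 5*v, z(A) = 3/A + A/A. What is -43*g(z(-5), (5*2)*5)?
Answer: -10750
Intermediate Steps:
z(A) = 1 + 3/A (z(A) = 3/A + 1 = 1 + 3/A)
-43*g(z(-5), (5*2)*5) = -215*(5*2)*5 = -215*10*5 = -215*50 = -43*250 = -10750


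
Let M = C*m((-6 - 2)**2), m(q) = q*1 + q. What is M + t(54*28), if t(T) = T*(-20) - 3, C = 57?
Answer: -22947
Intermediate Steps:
m(q) = 2*q (m(q) = q + q = 2*q)
t(T) = -3 - 20*T (t(T) = -20*T - 3 = -3 - 20*T)
M = 7296 (M = 57*(2*(-6 - 2)**2) = 57*(2*(-8)**2) = 57*(2*64) = 57*128 = 7296)
M + t(54*28) = 7296 + (-3 - 1080*28) = 7296 + (-3 - 20*1512) = 7296 + (-3 - 30240) = 7296 - 30243 = -22947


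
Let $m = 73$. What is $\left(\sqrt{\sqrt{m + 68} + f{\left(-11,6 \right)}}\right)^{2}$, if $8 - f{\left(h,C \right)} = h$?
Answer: $19 + \sqrt{141} \approx 30.874$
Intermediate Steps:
$f{\left(h,C \right)} = 8 - h$
$\left(\sqrt{\sqrt{m + 68} + f{\left(-11,6 \right)}}\right)^{2} = \left(\sqrt{\sqrt{73 + 68} + \left(8 - -11\right)}\right)^{2} = \left(\sqrt{\sqrt{141} + \left(8 + 11\right)}\right)^{2} = \left(\sqrt{\sqrt{141} + 19}\right)^{2} = \left(\sqrt{19 + \sqrt{141}}\right)^{2} = 19 + \sqrt{141}$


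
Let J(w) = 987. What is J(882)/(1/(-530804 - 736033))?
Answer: -1250368119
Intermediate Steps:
J(882)/(1/(-530804 - 736033)) = 987/(1/(-530804 - 736033)) = 987/(1/(-1266837)) = 987/(-1/1266837) = 987*(-1266837) = -1250368119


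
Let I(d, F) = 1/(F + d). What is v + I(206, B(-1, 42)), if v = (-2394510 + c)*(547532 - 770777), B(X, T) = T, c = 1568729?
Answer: 45719166877561/248 ≈ 1.8435e+11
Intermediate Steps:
v = 184351479345 (v = (-2394510 + 1568729)*(547532 - 770777) = -825781*(-223245) = 184351479345)
v + I(206, B(-1, 42)) = 184351479345 + 1/(42 + 206) = 184351479345 + 1/248 = 45719166877561/248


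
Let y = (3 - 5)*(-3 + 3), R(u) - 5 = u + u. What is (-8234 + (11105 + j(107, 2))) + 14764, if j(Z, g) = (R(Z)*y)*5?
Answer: 17635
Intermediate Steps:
R(u) = 5 + 2*u (R(u) = 5 + (u + u) = 5 + 2*u)
y = 0 (y = -2*0 = 0)
j(Z, g) = 0 (j(Z, g) = ((5 + 2*Z)*0)*5 = 0*5 = 0)
(-8234 + (11105 + j(107, 2))) + 14764 = (-8234 + (11105 + 0)) + 14764 = (-8234 + 11105) + 14764 = 2871 + 14764 = 17635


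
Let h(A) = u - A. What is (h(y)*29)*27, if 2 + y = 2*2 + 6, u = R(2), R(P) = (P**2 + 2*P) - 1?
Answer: -783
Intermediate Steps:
R(P) = -1 + P**2 + 2*P
u = 7 (u = -1 + 2**2 + 2*2 = -1 + 4 + 4 = 7)
y = 8 (y = -2 + (2*2 + 6) = -2 + (4 + 6) = -2 + 10 = 8)
h(A) = 7 - A
(h(y)*29)*27 = ((7 - 1*8)*29)*27 = ((7 - 8)*29)*27 = -1*29*27 = -29*27 = -783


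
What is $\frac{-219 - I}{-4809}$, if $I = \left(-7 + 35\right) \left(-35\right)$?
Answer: $- \frac{761}{4809} \approx -0.15824$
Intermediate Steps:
$I = -980$ ($I = 28 \left(-35\right) = -980$)
$\frac{-219 - I}{-4809} = \frac{-219 - -980}{-4809} = \left(-219 + 980\right) \left(- \frac{1}{4809}\right) = 761 \left(- \frac{1}{4809}\right) = - \frac{761}{4809}$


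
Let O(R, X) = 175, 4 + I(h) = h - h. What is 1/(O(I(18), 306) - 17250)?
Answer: -1/17075 ≈ -5.8565e-5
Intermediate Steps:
I(h) = -4 (I(h) = -4 + (h - h) = -4 + 0 = -4)
1/(O(I(18), 306) - 17250) = 1/(175 - 17250) = 1/(-17075) = -1/17075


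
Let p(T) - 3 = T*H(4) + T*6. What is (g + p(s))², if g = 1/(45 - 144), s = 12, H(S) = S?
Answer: 148254976/9801 ≈ 15127.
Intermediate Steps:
p(T) = 3 + 10*T (p(T) = 3 + (T*4 + T*6) = 3 + (4*T + 6*T) = 3 + 10*T)
g = -1/99 (g = 1/(-99) = -1/99 ≈ -0.010101)
(g + p(s))² = (-1/99 + (3 + 10*12))² = (-1/99 + (3 + 120))² = (-1/99 + 123)² = (12176/99)² = 148254976/9801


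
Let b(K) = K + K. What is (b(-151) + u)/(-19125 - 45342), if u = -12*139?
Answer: 1970/64467 ≈ 0.030558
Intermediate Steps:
b(K) = 2*K
u = -1668
(b(-151) + u)/(-19125 - 45342) = (2*(-151) - 1668)/(-19125 - 45342) = (-302 - 1668)/(-64467) = -1970*(-1/64467) = 1970/64467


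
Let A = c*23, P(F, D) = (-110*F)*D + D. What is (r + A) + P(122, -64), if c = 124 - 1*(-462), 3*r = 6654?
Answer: 874512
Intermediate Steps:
r = 2218 (r = (⅓)*6654 = 2218)
P(F, D) = D - 110*D*F (P(F, D) = -110*D*F + D = D - 110*D*F)
c = 586 (c = 124 + 462 = 586)
A = 13478 (A = 586*23 = 13478)
(r + A) + P(122, -64) = (2218 + 13478) - 64*(1 - 110*122) = 15696 - 64*(1 - 13420) = 15696 - 64*(-13419) = 15696 + 858816 = 874512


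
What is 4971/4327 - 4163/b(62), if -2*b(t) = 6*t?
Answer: 18937907/804822 ≈ 23.531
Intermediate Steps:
b(t) = -3*t
4971/4327 - 4163/b(62) = 4971/4327 - 4163/((-3*62)) = 4971*(1/4327) - 4163/(-186) = 4971/4327 - 4163*(-1/186) = 4971/4327 + 4163/186 = 18937907/804822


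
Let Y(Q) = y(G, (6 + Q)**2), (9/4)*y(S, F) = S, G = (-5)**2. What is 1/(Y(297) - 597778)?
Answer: -9/5379902 ≈ -1.6729e-6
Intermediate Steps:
G = 25
y(S, F) = 4*S/9
Y(Q) = 100/9 (Y(Q) = (4/9)*25 = 100/9)
1/(Y(297) - 597778) = 1/(100/9 - 597778) = 1/(-5379902/9) = -9/5379902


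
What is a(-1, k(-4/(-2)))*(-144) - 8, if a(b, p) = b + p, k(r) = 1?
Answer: -8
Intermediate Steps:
a(-1, k(-4/(-2)))*(-144) - 8 = (-1 + 1)*(-144) - 8 = 0*(-144) - 8 = 0 - 8 = -8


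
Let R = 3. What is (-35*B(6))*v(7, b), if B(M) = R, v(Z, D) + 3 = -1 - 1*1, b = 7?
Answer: 525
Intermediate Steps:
v(Z, D) = -5 (v(Z, D) = -3 + (-1 - 1*1) = -3 + (-1 - 1) = -3 - 2 = -5)
B(M) = 3
(-35*B(6))*v(7, b) = -35*3*(-5) = -105*(-5) = 525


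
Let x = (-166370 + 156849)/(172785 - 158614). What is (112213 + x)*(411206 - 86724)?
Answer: 515978589802764/14171 ≈ 3.6411e+10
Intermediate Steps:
x = -9521/14171 ≈ -0.67187
(112213 + x)*(411206 - 86724) = (112213 - 9521/14171)*(411206 - 86724) = (1590160902/14171)*324482 = 515978589802764/14171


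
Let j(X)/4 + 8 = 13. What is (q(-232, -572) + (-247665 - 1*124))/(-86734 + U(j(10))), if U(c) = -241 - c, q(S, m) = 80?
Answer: 247709/86995 ≈ 2.8474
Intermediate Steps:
j(X) = 20 (j(X) = -32 + 4*13 = -32 + 52 = 20)
(q(-232, -572) + (-247665 - 1*124))/(-86734 + U(j(10))) = (80 + (-247665 - 1*124))/(-86734 + (-241 - 1*20)) = (80 + (-247665 - 124))/(-86734 + (-241 - 20)) = (80 - 247789)/(-86734 - 261) = -247709/(-86995) = -247709*(-1/86995) = 247709/86995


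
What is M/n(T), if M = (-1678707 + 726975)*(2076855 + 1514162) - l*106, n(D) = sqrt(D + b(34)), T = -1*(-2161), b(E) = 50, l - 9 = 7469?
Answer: -3417686584112*sqrt(2211)/2211 ≈ -7.2684e+10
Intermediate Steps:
l = 7478 (l = 9 + 7469 = 7478)
T = 2161
n(D) = sqrt(50 + D) (n(D) = sqrt(D + 50) = sqrt(50 + D))
M = -3417686584112 (M = (-1678707 + 726975)*(2076855 + 1514162) - 7478*106 = -951732*3591017 - 1*792668 = -3417685791444 - 792668 = -3417686584112)
M/n(T) = -3417686584112/sqrt(50 + 2161) = -3417686584112*sqrt(2211)/2211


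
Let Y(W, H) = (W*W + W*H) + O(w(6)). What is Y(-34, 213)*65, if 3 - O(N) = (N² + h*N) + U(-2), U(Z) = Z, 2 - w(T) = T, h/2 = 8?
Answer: -392145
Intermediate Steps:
h = 16 (h = 2*8 = 16)
w(T) = 2 - T
O(N) = 5 - N² - 16*N (O(N) = 3 - ((N² + 16*N) - 2) = 3 - (-2 + N² + 16*N) = 3 + (2 - N² - 16*N) = 5 - N² - 16*N)
Y(W, H) = 53 + W² + H*W (Y(W, H) = (W*W + W*H) + (5 - (2 - 1*6)² - 16*(2 - 1*6)) = (W² + H*W) + (5 - (2 - 6)² - 16*(2 - 6)) = (W² + H*W) + (5 - 1*(-4)² - 16*(-4)) = (W² + H*W) + (5 - 1*16 + 64) = (W² + H*W) + (5 - 16 + 64) = (W² + H*W) + 53 = 53 + W² + H*W)
Y(-34, 213)*65 = (53 + (-34)² + 213*(-34))*65 = (53 + 1156 - 7242)*65 = -6033*65 = -392145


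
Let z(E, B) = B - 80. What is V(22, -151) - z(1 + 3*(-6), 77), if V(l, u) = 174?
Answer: 177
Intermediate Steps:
z(E, B) = -80 + B
V(22, -151) - z(1 + 3*(-6), 77) = 174 - (-80 + 77) = 174 - 1*(-3) = 174 + 3 = 177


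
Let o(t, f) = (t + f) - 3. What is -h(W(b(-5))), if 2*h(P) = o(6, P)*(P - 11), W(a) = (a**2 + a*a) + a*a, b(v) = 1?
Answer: 24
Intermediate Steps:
o(t, f) = -3 + f + t (o(t, f) = (f + t) - 3 = -3 + f + t)
W(a) = 3*a**2 (W(a) = (a**2 + a**2) + a**2 = 2*a**2 + a**2 = 3*a**2)
h(P) = (-11 + P)*(3 + P)/2 (h(P) = ((-3 + P + 6)*(P - 11))/2 = ((3 + P)*(-11 + P))/2 = ((-11 + P)*(3 + P))/2 = (-11 + P)*(3 + P)/2)
-h(W(b(-5))) = -(-11 + 3*1**2)*(3 + 3*1**2)/2 = -(-11 + 3*1)*(3 + 3*1)/2 = -(-11 + 3)*(3 + 3)/2 = -(-8)*6/2 = -1*(-24) = 24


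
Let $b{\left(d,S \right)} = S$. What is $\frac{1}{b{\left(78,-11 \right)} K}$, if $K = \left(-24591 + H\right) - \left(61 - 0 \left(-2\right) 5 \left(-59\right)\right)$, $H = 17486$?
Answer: $\frac{1}{78826} \approx 1.2686 \cdot 10^{-5}$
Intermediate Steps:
$K = -7166$ ($K = \left(-24591 + 17486\right) - \left(61 - 0 \left(-2\right) 5 \left(-59\right)\right) = -7105 - \left(61 - 0 \cdot 5 \left(-59\right)\right) = -7105 + \left(0 \left(-59\right) - 61\right) = -7105 + \left(0 - 61\right) = -7105 - 61 = -7166$)
$\frac{1}{b{\left(78,-11 \right)} K} = \frac{1}{\left(-11\right) \left(-7166\right)} = \left(- \frac{1}{11}\right) \left(- \frac{1}{7166}\right) = \frac{1}{78826}$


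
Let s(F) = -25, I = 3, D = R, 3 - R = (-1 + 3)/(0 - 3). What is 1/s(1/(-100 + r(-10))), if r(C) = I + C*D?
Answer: -1/25 ≈ -0.040000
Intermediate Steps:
R = 11/3 (R = 3 - (-1 + 3)/(0 - 3) = 3 - 2/(-3) = 3 - 2*(-1)/3 = 3 - 1*(-2/3) = 3 + 2/3 = 11/3 ≈ 3.6667)
D = 11/3 ≈ 3.6667
r(C) = 3 + 11*C/3 (r(C) = 3 + C*(11/3) = 3 + 11*C/3)
1/s(1/(-100 + r(-10))) = 1/(-25) = -1/25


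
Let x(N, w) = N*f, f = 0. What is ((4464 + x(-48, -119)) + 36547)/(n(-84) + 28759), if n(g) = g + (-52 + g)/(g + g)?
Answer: 861231/602192 ≈ 1.4302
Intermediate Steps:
x(N, w) = 0 (x(N, w) = N*0 = 0)
n(g) = g + (-52 + g)/(2*g) (n(g) = g + (-52 + g)/((2*g)) = g + (-52 + g)*(1/(2*g)) = g + (-52 + g)/(2*g))
((4464 + x(-48, -119)) + 36547)/(n(-84) + 28759) = ((4464 + 0) + 36547)/((½ - 84 - 26/(-84)) + 28759) = (4464 + 36547)/((½ - 84 - 26*(-1/84)) + 28759) = 41011/((½ - 84 + 13/42) + 28759) = 41011/(-1747/21 + 28759) = 41011/(602192/21) = 41011*(21/602192) = 861231/602192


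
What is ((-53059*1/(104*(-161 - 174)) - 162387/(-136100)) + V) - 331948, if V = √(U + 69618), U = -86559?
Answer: -78699645972951/237086200 + I*√16941 ≈ -3.3195e+5 + 130.16*I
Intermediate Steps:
V = I*√16941 (V = √(-86559 + 69618) = √(-16941) = I*√16941 ≈ 130.16*I)
((-53059*1/(104*(-161 - 174)) - 162387/(-136100)) + V) - 331948 = ((-53059*1/(104*(-161 - 174)) - 162387/(-136100)) + I*√16941) - 331948 = ((-53059/(104*(-335)) - 162387*(-1/136100)) + I*√16941) - 331948 = ((-53059/(-34840) + 162387/136100) + I*√16941) - 331948 = ((-53059*(-1/34840) + 162387/136100) + I*√16941) - 331948 = ((53059/34840 + 162387/136100) + I*√16941) - 331948 = (643944649/237086200 + I*√16941) - 331948 = -78699645972951/237086200 + I*√16941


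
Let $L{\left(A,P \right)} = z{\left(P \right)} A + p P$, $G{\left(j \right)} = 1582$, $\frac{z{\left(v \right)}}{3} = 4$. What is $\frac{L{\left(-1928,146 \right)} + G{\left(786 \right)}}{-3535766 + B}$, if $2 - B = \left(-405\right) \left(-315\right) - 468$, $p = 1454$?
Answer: $- \frac{190730}{3662871} \approx -0.052071$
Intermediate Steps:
$z{\left(v \right)} = 12$ ($z{\left(v \right)} = 3 \cdot 4 = 12$)
$L{\left(A,P \right)} = 12 A + 1454 P$
$B = -127105$ ($B = 2 - \left(\left(-405\right) \left(-315\right) - 468\right) = 2 - \left(127575 - 468\right) = 2 - 127107 = -127105$)
$\frac{L{\left(-1928,146 \right)} + G{\left(786 \right)}}{-3535766 + B} = \frac{\left(12 \left(-1928\right) + 1454 \cdot 146\right) + 1582}{-3535766 - 127105} = \frac{\left(-23136 + 212284\right) + 1582}{-3662871} = \left(189148 + 1582\right) \left(- \frac{1}{3662871}\right) = 190730 \left(- \frac{1}{3662871}\right) = - \frac{190730}{3662871}$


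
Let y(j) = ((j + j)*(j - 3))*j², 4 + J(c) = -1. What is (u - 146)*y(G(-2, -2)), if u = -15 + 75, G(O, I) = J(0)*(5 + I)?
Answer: -10449000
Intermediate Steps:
J(c) = -5 (J(c) = -4 - 1 = -5)
G(O, I) = -25 - 5*I (G(O, I) = -5*(5 + I) = -25 - 5*I)
u = 60
y(j) = 2*j³*(-3 + j) (y(j) = ((2*j)*(-3 + j))*j² = (2*j*(-3 + j))*j² = 2*j³*(-3 + j))
(u - 146)*y(G(-2, -2)) = (60 - 146)*(2*(-25 - 5*(-2))³*(-3 + (-25 - 5*(-2)))) = -172*(-25 + 10)³*(-3 + (-25 + 10)) = -172*(-15)³*(-3 - 15) = -172*(-3375)*(-18) = -86*121500 = -10449000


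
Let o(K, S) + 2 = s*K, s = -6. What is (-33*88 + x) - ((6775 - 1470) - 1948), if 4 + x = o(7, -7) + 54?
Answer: -6255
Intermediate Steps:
o(K, S) = -2 - 6*K
x = 6 (x = -4 + ((-2 - 6*7) + 54) = -4 + ((-2 - 42) + 54) = -4 + (-44 + 54) = -4 + 10 = 6)
(-33*88 + x) - ((6775 - 1470) - 1948) = (-33*88 + 6) - ((6775 - 1470) - 1948) = (-2904 + 6) - (5305 - 1948) = -2898 - 1*3357 = -2898 - 3357 = -6255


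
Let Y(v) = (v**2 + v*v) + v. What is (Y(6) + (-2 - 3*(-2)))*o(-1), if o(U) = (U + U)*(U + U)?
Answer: 328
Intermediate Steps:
Y(v) = v + 2*v**2 (Y(v) = (v**2 + v**2) + v = 2*v**2 + v = v + 2*v**2)
o(U) = 4*U**2 (o(U) = (2*U)*(2*U) = 4*U**2)
(Y(6) + (-2 - 3*(-2)))*o(-1) = (6*(1 + 2*6) + (-2 - 3*(-2)))*(4*(-1)**2) = (6*(1 + 12) + (-2 + 6))*(4*1) = (6*13 + 4)*4 = (78 + 4)*4 = 82*4 = 328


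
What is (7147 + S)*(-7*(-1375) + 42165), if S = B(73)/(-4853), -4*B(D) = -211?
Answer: 17026558085/46 ≈ 3.7014e+8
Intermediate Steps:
B(D) = 211/4 (B(D) = -¼*(-211) = 211/4)
S = -1/92 (S = (211/4)/(-4853) = (211/4)*(-1/4853) = -1/92 ≈ -0.010870)
(7147 + S)*(-7*(-1375) + 42165) = (7147 - 1/92)*(-7*(-1375) + 42165) = 657523*(9625 + 42165)/92 = (657523/92)*51790 = 17026558085/46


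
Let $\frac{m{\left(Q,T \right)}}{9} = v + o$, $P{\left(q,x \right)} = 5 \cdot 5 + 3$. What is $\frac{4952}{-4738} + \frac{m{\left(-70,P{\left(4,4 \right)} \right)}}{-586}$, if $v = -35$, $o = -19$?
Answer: $- \frac{149801}{694117} \approx -0.21582$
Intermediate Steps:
$P{\left(q,x \right)} = 28$ ($P{\left(q,x \right)} = 25 + 3 = 28$)
$m{\left(Q,T \right)} = -486$ ($m{\left(Q,T \right)} = 9 \left(-35 - 19\right) = 9 \left(-54\right) = -486$)
$\frac{4952}{-4738} + \frac{m{\left(-70,P{\left(4,4 \right)} \right)}}{-586} = \frac{4952}{-4738} - \frac{486}{-586} = 4952 \left(- \frac{1}{4738}\right) - - \frac{243}{293} = - \frac{2476}{2369} + \frac{243}{293} = - \frac{149801}{694117}$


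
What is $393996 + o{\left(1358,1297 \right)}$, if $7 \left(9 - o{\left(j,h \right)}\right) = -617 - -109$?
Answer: $\frac{2758543}{7} \approx 3.9408 \cdot 10^{5}$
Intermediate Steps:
$o{\left(j,h \right)} = \frac{571}{7}$ ($o{\left(j,h \right)} = 9 - \frac{-617 - -109}{7} = 9 - \frac{-617 + 109}{7} = 9 - - \frac{508}{7} = 9 + \frac{508}{7} = \frac{571}{7}$)
$393996 + o{\left(1358,1297 \right)} = 393996 + \frac{571}{7} = \frac{2758543}{7}$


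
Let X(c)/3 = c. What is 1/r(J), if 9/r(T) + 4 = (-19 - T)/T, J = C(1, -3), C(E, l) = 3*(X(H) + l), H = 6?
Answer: -244/405 ≈ -0.60247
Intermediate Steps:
X(c) = 3*c
C(E, l) = 54 + 3*l (C(E, l) = 3*(3*6 + l) = 3*(18 + l) = 54 + 3*l)
J = 45 (J = 54 + 3*(-3) = 54 - 9 = 45)
r(T) = 9/(-4 + (-19 - T)/T)
1/r(J) = 1/(-9*45/(19 + 5*45)) = 1/(-9*45/(19 + 225)) = 1/(-9*45/244) = 1/(-9*45*1/244) = 1/(-405/244) = -244/405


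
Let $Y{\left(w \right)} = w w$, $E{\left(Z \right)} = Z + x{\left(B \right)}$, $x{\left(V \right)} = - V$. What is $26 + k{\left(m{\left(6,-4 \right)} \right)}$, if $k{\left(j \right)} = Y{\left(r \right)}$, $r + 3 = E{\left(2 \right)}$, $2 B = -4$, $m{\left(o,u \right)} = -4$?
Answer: $27$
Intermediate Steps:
$B = -2$ ($B = \frac{1}{2} \left(-4\right) = -2$)
$E{\left(Z \right)} = 2 + Z$ ($E{\left(Z \right)} = Z - -2 = Z + 2 = 2 + Z$)
$r = 1$ ($r = -3 + \left(2 + 2\right) = -3 + 4 = 1$)
$Y{\left(w \right)} = w^{2}$
$k{\left(j \right)} = 1$ ($k{\left(j \right)} = 1^{2} = 1$)
$26 + k{\left(m{\left(6,-4 \right)} \right)} = 26 + 1 = 27$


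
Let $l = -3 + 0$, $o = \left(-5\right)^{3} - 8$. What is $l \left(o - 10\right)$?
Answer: $429$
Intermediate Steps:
$o = -133$ ($o = -125 - 8 = -133$)
$l = -3$
$l \left(o - 10\right) = - 3 \left(-133 - 10\right) = \left(-3\right) \left(-143\right) = 429$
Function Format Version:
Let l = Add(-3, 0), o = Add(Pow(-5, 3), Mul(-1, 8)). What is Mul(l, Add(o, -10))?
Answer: 429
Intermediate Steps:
o = -133 (o = Add(-125, -8) = -133)
l = -3
Mul(l, Add(o, -10)) = Mul(-3, Add(-133, -10)) = Mul(-3, -143) = 429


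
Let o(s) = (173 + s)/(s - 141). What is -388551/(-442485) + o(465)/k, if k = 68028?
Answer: 475797937339/541824652440 ≈ 0.87814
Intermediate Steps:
o(s) = (173 + s)/(-141 + s)
-388551/(-442485) + o(465)/k = -388551/(-442485) + ((173 + 465)/(-141 + 465))/68028 = -388551*(-1/442485) + (638/324)*(1/68028) = 129517/147495 + ((1/324)*638)*(1/68028) = 129517/147495 + (319/162)*(1/68028) = 129517/147495 + 319/11020536 = 475797937339/541824652440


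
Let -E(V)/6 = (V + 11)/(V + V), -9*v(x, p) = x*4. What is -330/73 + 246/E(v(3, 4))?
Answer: 14374/2117 ≈ 6.7898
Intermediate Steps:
v(x, p) = -4*x/9 (v(x, p) = -x*4/9 = -4*x/9)
E(V) = -3*(11 + V)/V (E(V) = -6*(V + 11)/(V + V) = -6*(11 + V)/(2*V) = -6*(11 + V)*1/(2*V) = -3*(11 + V)/V)
-330/73 + 246/E(v(3, 4)) = -330/73 + 246/(-3 - 33/((-4/9*3))) = -330*1/73 + 246/(-3 - 33/(-4/3)) = -330/73 + 246/(-3 - 33*(-¾)) = -330/73 + 246/(-3 + 99/4) = -330/73 + 246/(87/4) = -330/73 + 246*(4/87) = -330/73 + 328/29 = 14374/2117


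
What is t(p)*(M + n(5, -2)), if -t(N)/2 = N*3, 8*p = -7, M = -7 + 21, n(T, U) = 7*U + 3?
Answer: 63/4 ≈ 15.750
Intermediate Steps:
n(T, U) = 3 + 7*U
M = 14
p = -7/8 (p = (1/8)*(-7) = -7/8 ≈ -0.87500)
t(N) = -6*N (t(N) = -2*N*3 = -6*N)
t(p)*(M + n(5, -2)) = (-6*(-7/8))*(14 + (3 + 7*(-2))) = 21*(14 + (3 - 14))/4 = 21*(14 - 11)/4 = (21/4)*3 = 63/4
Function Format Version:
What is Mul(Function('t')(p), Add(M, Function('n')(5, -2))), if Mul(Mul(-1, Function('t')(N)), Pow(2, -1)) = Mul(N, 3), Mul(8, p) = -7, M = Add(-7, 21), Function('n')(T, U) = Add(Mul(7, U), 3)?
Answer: Rational(63, 4) ≈ 15.750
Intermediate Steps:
Function('n')(T, U) = Add(3, Mul(7, U))
M = 14
p = Rational(-7, 8) (p = Mul(Rational(1, 8), -7) = Rational(-7, 8) ≈ -0.87500)
Function('t')(N) = Mul(-6, N) (Function('t')(N) = Mul(-2, Mul(N, 3)) = Mul(-2, Mul(3, N)) = Mul(-6, N))
Mul(Function('t')(p), Add(M, Function('n')(5, -2))) = Mul(Mul(-6, Rational(-7, 8)), Add(14, Add(3, Mul(7, -2)))) = Mul(Rational(21, 4), Add(14, Add(3, -14))) = Mul(Rational(21, 4), Add(14, -11)) = Mul(Rational(21, 4), 3) = Rational(63, 4)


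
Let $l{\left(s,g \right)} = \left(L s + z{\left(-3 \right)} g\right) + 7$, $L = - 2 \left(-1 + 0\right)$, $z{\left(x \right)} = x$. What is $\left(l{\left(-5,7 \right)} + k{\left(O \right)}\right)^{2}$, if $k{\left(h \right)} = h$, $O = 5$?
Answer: $361$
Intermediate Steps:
$L = 2$ ($L = \left(-2\right) \left(-1\right) = 2$)
$l{\left(s,g \right)} = 7 - 3 g + 2 s$ ($l{\left(s,g \right)} = \left(2 s - 3 g\right) + 7 = \left(- 3 g + 2 s\right) + 7 = 7 - 3 g + 2 s$)
$\left(l{\left(-5,7 \right)} + k{\left(O \right)}\right)^{2} = \left(\left(7 - 21 + 2 \left(-5\right)\right) + 5\right)^{2} = \left(\left(7 - 21 - 10\right) + 5\right)^{2} = \left(-24 + 5\right)^{2} = \left(-19\right)^{2} = 361$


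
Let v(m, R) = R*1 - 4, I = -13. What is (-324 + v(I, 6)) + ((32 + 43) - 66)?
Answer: -313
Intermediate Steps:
v(m, R) = -4 + R (v(m, R) = R - 4 = -4 + R)
(-324 + v(I, 6)) + ((32 + 43) - 66) = (-324 + (-4 + 6)) + ((32 + 43) - 66) = (-324 + 2) + (75 - 66) = -322 + 9 = -313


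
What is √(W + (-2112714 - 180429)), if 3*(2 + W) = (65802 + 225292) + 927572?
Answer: I*√1886923 ≈ 1373.7*I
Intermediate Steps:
W = 406220 (W = -2 + ((65802 + 225292) + 927572)/3 = -2 + (291094 + 927572)/3 = -2 + (⅓)*1218666 = -2 + 406222 = 406220)
√(W + (-2112714 - 180429)) = √(406220 + (-2112714 - 180429)) = √(406220 - 2293143) = √(-1886923) = I*√1886923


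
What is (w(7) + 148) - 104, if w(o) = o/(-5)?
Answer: 213/5 ≈ 42.600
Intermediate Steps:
w(o) = -o/5 (w(o) = o*(-1/5) = -o/5)
(w(7) + 148) - 104 = (-1/5*7 + 148) - 104 = (-7/5 + 148) - 104 = 733/5 - 104 = 213/5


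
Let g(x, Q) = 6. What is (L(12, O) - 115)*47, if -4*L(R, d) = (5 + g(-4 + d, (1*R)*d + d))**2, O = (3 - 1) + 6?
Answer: -27307/4 ≈ -6826.8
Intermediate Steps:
O = 8 (O = 2 + 6 = 8)
L(R, d) = -121/4 (L(R, d) = -(5 + 6)**2/4 = -1/4*11**2 = -1/4*121 = -121/4)
(L(12, O) - 115)*47 = (-121/4 - 115)*47 = -581/4*47 = -27307/4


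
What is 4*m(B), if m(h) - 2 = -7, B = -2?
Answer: -20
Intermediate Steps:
m(h) = -5 (m(h) = 2 - 7 = -5)
4*m(B) = 4*(-5) = -20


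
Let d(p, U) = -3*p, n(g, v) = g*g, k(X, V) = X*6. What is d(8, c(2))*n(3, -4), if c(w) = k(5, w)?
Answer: -216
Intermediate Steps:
k(X, V) = 6*X
n(g, v) = g²
c(w) = 30 (c(w) = 6*5 = 30)
d(8, c(2))*n(3, -4) = -3*8*3² = -24*9 = -216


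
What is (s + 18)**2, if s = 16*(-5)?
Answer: 3844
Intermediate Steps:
s = -80
(s + 18)**2 = (-80 + 18)**2 = (-62)**2 = 3844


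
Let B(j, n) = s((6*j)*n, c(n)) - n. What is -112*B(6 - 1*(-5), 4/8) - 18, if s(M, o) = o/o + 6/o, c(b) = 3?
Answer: -298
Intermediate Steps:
s(M, o) = 1 + 6/o
B(j, n) = 3 - n (B(j, n) = (6 + 3)/3 - n = (1/3)*9 - n = 3 - n)
-112*B(6 - 1*(-5), 4/8) - 18 = -112*(3 - 4/8) - 18 = -112*(3 - 1*1/2) - 18 = -112*(3 - 1/2) - 18 = -112*5/2 - 18 = -280 - 18 = -298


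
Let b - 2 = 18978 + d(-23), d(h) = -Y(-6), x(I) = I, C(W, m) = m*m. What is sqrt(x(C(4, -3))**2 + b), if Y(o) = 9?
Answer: 2*sqrt(4763) ≈ 138.03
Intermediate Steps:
C(W, m) = m**2
d(h) = -9 (d(h) = -1*9 = -9)
b = 18971 (b = 2 + (18978 - 9) = 2 + 18969 = 18971)
sqrt(x(C(4, -3))**2 + b) = sqrt(((-3)**2)**2 + 18971) = sqrt(9**2 + 18971) = sqrt(81 + 18971) = sqrt(19052) = 2*sqrt(4763)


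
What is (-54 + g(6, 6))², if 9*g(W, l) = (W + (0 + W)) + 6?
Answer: 2704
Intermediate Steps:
g(W, l) = ⅔ + 2*W/9 (g(W, l) = ((W + (0 + W)) + 6)/9 = ((W + W) + 6)/9 = (2*W + 6)/9 = (6 + 2*W)/9 = ⅔ + 2*W/9)
(-54 + g(6, 6))² = (-54 + (⅔ + (2/9)*6))² = (-54 + (⅔ + 4/3))² = (-54 + 2)² = (-52)² = 2704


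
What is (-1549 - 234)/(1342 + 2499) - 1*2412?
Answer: -9266275/3841 ≈ -2412.5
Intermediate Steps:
(-1549 - 234)/(1342 + 2499) - 1*2412 = -1783/3841 - 2412 = -9266275/3841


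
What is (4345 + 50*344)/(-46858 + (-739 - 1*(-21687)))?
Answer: -4309/5182 ≈ -0.83153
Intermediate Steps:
(4345 + 50*344)/(-46858 + (-739 - 1*(-21687))) = (4345 + 17200)/(-46858 + (-739 + 21687)) = 21545/(-46858 + 20948) = 21545/(-25910) = 21545*(-1/25910) = -4309/5182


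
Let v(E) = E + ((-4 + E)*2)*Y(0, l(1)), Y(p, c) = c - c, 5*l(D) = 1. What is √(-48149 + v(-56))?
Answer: I*√48205 ≈ 219.56*I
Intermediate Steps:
l(D) = ⅕ (l(D) = (⅕)*1 = ⅕)
Y(p, c) = 0
v(E) = E (v(E) = E + ((-4 + E)*2)*0 = E + (-8 + 2*E)*0 = E + 0 = E)
√(-48149 + v(-56)) = √(-48149 - 56) = √(-48205) = I*√48205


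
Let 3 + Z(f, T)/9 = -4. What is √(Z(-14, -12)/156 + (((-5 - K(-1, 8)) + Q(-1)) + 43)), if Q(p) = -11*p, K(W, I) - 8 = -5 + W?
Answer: √31499/26 ≈ 6.8261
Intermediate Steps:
K(W, I) = 3 + W (K(W, I) = 8 + (-5 + W) = 3 + W)
Z(f, T) = -63 (Z(f, T) = -27 + 9*(-4) = -27 - 36 = -63)
√(Z(-14, -12)/156 + (((-5 - K(-1, 8)) + Q(-1)) + 43)) = √(-63/156 + (((-5 - (3 - 1)) - 11*(-1)) + 43)) = √(-63*1/156 + (((-5 - 1*2) + 11) + 43)) = √(-21/52 + (((-5 - 2) + 11) + 43)) = √(-21/52 + ((-7 + 11) + 43)) = √(-21/52 + (4 + 43)) = √(-21/52 + 47) = √(2423/52) = √31499/26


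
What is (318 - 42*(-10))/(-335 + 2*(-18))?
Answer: -738/371 ≈ -1.9892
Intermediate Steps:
(318 - 42*(-10))/(-335 + 2*(-18)) = (318 + 420)/(-335 - 36) = 738/(-371) = 738*(-1/371) = -738/371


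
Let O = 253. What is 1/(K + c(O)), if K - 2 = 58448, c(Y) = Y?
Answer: 1/58703 ≈ 1.7035e-5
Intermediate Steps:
K = 58450 (K = 2 + 58448 = 58450)
1/(K + c(O)) = 1/(58450 + 253) = 1/58703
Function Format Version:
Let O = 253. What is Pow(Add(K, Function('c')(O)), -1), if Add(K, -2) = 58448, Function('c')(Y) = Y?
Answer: Rational(1, 58703) ≈ 1.7035e-5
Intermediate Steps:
K = 58450 (K = Add(2, 58448) = 58450)
Pow(Add(K, Function('c')(O)), -1) = Pow(Add(58450, 253), -1) = Pow(58703, -1) = Rational(1, 58703)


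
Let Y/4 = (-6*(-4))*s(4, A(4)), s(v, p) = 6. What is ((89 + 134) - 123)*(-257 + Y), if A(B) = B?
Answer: 31900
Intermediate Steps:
Y = 576 (Y = 4*(-6*(-4)*6) = 4*(24*6) = 4*144 = 576)
((89 + 134) - 123)*(-257 + Y) = ((89 + 134) - 123)*(-257 + 576) = (223 - 123)*319 = 100*319 = 31900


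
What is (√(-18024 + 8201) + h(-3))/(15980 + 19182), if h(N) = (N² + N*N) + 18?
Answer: 18/17581 + I*√9823/35162 ≈ 0.0010238 + 0.0028187*I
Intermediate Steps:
h(N) = 18 + 2*N² (h(N) = (N² + N²) + 18 = 2*N² + 18 = 18 + 2*N²)
(√(-18024 + 8201) + h(-3))/(15980 + 19182) = (√(-18024 + 8201) + (18 + 2*(-3)²))/(15980 + 19182) = (√(-9823) + (18 + 2*9))/35162 = (I*√9823 + (18 + 18))*(1/35162) = (I*√9823 + 36)*(1/35162) = (36 + I*√9823)*(1/35162) = 18/17581 + I*√9823/35162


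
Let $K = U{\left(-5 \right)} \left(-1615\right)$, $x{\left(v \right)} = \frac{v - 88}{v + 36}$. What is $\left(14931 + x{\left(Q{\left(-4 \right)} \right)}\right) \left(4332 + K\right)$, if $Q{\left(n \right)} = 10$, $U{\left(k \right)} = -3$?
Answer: $137006226$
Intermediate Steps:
$x{\left(v \right)} = \frac{-88 + v}{36 + v}$
$K = 4845$ ($K = \left(-3\right) \left(-1615\right) = 4845$)
$\left(14931 + x{\left(Q{\left(-4 \right)} \right)}\right) \left(4332 + K\right) = \left(14931 + \frac{-88 + 10}{36 + 10}\right) \left(4332 + 4845\right) = \left(14931 + \frac{1}{46} \left(-78\right)\right) 9177 = \left(14931 - \frac{39}{23}\right) 9177 = \frac{343374}{23} \cdot 9177 = 137006226$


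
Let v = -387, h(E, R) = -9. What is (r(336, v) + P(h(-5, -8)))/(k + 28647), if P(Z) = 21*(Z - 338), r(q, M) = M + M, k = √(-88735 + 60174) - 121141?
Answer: 745594134/8555168597 + 1362309*I/8555168597 ≈ 0.087151 + 0.00015924*I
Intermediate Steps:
k = -121141 + 169*I (k = √(-28561) - 121141 = 169*I - 121141 = -121141 + 169*I ≈ -1.2114e+5 + 169.0*I)
r(q, M) = 2*M
P(Z) = -7098 + 21*Z (P(Z) = 21*(-338 + Z) = -7098 + 21*Z)
(r(336, v) + P(h(-5, -8)))/(k + 28647) = (2*(-387) + (-7098 + 21*(-9)))/((-121141 + 169*I) + 28647) = (-774 + (-7098 - 189))/(-92494 + 169*I) = (-774 - 7287)*((-92494 - 169*I)/8555168597) = -8061*(-92494 - 169*I)/8555168597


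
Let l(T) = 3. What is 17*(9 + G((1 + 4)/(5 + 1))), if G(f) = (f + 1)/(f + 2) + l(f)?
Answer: 215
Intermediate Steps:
G(f) = 3 + (1 + f)/(2 + f) (G(f) = (f + 1)/(f + 2) + 3 = (1 + f)/(2 + f) + 3 = 3 + (1 + f)/(2 + f))
17*(9 + G((1 + 4)/(5 + 1))) = 17*(9 + (7 + 4*((1 + 4)/(5 + 1)))/(2 + (1 + 4)/(5 + 1))) = 17*(9 + (7 + 4*(5/6))/(2 + 5/6)) = 17*(9 + (7 + 4*(5*(⅙)))/(2 + 5*(⅙))) = 17*(9 + (7 + 4*(⅚))/(2 + ⅚)) = 17*(9 + (7 + 10/3)/(17/6)) = 17*(9 + (6/17)*(31/3)) = 17*(9 + 62/17) = 17*(215/17) = 215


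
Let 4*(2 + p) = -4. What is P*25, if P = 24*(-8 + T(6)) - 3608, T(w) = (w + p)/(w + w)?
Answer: -94850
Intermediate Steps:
p = -3 (p = -2 + (¼)*(-4) = -2 - 1 = -3)
T(w) = (-3 + w)/(2*w) (T(w) = (w - 3)/(w + w) = (-3 + w)/((2*w)) = (-3 + w)*(1/(2*w)) = (-3 + w)/(2*w))
P = -3794 (P = 24*(-8 + (½)*(-3 + 6)/6) - 3608 = 24*(-8 + (½)*(⅙)*3) - 3608 = 24*(-8 + ¼) - 3608 = 24*(-31/4) - 3608 = -186 - 3608 = -3794)
P*25 = -3794*25 = -94850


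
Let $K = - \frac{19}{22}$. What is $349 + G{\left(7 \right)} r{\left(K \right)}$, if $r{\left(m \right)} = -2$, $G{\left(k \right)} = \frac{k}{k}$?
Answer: $347$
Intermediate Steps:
$K = - \frac{19}{22}$ ($K = \left(-19\right) \frac{1}{22} = - \frac{19}{22} \approx -0.86364$)
$G{\left(k \right)} = 1$
$349 + G{\left(7 \right)} r{\left(K \right)} = 349 + 1 \left(-2\right) = 349 - 2 = 347$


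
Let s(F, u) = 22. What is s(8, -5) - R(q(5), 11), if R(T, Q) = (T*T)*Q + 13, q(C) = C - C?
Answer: 9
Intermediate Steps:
q(C) = 0
R(T, Q) = 13 + Q*T² (R(T, Q) = T²*Q + 13 = Q*T² + 13 = 13 + Q*T²)
s(8, -5) - R(q(5), 11) = 22 - (13 + 11*0²) = 22 - (13 + 11*0) = 22 - (13 + 0) = 22 - 1*13 = 22 - 13 = 9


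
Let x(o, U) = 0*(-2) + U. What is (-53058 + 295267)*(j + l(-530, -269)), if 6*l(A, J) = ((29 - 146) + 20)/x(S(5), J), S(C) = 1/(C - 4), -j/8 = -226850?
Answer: 709451305119073/1614 ≈ 4.3956e+11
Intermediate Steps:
j = 1814800 (j = -8*(-226850) = 1814800)
S(C) = 1/(-4 + C)
x(o, U) = U (x(o, U) = 0 + U = U)
l(A, J) = -97/(6*J) (l(A, J) = (((29 - 146) + 20)/J)/6 = ((-117 + 20)/J)/6 = (-97/J)/6 = -97/(6*J))
(-53058 + 295267)*(j + l(-530, -269)) = (-53058 + 295267)*(1814800 - 97/6/(-269)) = 242209*(1814800 - 97/6*(-1/269)) = 242209*(1814800 + 97/1614) = 242209*(2929087297/1614) = 709451305119073/1614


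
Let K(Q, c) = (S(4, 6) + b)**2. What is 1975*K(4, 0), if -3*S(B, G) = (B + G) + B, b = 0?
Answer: 387100/9 ≈ 43011.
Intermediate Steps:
S(B, G) = -2*B/3 - G/3 (S(B, G) = -((B + G) + B)/3 = -(G + 2*B)/3 = -2*B/3 - G/3)
K(Q, c) = 196/9 (K(Q, c) = ((-2/3*4 - 1/3*6) + 0)**2 = ((-8/3 - 2) + 0)**2 = (-14/3 + 0)**2 = (-14/3)**2 = 196/9)
1975*K(4, 0) = 1975*(196/9) = 387100/9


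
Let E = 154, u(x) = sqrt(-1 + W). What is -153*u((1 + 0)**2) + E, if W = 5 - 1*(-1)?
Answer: 154 - 153*sqrt(5) ≈ -188.12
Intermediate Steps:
W = 6 (W = 5 + 1 = 6)
u(x) = sqrt(5) (u(x) = sqrt(-1 + 6) = sqrt(5))
-153*u((1 + 0)**2) + E = -153*sqrt(5) + 154 = 154 - 153*sqrt(5)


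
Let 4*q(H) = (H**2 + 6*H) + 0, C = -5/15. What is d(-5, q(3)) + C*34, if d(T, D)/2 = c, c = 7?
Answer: 8/3 ≈ 2.6667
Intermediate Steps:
C = -1/3 (C = -5*1/15 = -1/3 ≈ -0.33333)
q(H) = H**2/4 + 3*H/2 (q(H) = ((H**2 + 6*H) + 0)/4 = (H**2 + 6*H)/4 = H**2/4 + 3*H/2)
d(T, D) = 14 (d(T, D) = 2*7 = 14)
d(-5, q(3)) + C*34 = 14 - 1/3*34 = 14 - 34/3 = 8/3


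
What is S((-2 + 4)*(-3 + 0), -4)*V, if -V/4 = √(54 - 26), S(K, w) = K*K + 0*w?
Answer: -288*√7 ≈ -761.98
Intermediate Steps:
S(K, w) = K² (S(K, w) = K² + 0 = K²)
V = -8*√7 (V = -4*√(54 - 26) = -8*√7 ≈ -21.166)
S((-2 + 4)*(-3 + 0), -4)*V = ((-2 + 4)*(-3 + 0))²*(-8*√7) = (2*(-3))²*(-8*√7) = (-6)²*(-8*√7) = 36*(-8*√7) = -288*√7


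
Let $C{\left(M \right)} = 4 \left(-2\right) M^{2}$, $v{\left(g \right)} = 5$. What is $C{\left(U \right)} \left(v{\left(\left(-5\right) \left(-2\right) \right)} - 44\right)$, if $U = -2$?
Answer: $1248$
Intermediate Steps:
$C{\left(M \right)} = - 8 M^{2}$
$C{\left(U \right)} \left(v{\left(\left(-5\right) \left(-2\right) \right)} - 44\right) = - 8 \left(-2\right)^{2} \left(5 - 44\right) = \left(-8\right) 4 \left(-39\right) = \left(-32\right) \left(-39\right) = 1248$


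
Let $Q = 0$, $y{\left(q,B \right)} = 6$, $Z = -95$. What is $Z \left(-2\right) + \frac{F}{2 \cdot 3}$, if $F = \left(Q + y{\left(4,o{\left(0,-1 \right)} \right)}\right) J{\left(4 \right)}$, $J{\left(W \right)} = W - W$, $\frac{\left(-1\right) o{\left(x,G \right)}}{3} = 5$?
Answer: $190$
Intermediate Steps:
$o{\left(x,G \right)} = -15$ ($o{\left(x,G \right)} = \left(-3\right) 5 = -15$)
$J{\left(W \right)} = 0$
$F = 0$ ($F = \left(0 + 6\right) 0 = 6 \cdot 0 = 0$)
$Z \left(-2\right) + \frac{F}{2 \cdot 3} = \left(-95\right) \left(-2\right) + \frac{0}{2 \cdot 3} = 190 + \frac{0}{6} = 190 + 0 \cdot \frac{1}{6} = 190 + 0 = 190$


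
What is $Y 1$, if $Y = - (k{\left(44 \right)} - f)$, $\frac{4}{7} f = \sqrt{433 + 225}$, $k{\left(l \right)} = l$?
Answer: $-44 + \frac{7 \sqrt{658}}{4} \approx 0.89014$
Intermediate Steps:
$f = \frac{7 \sqrt{658}}{4}$ ($f = \frac{7 \sqrt{433 + 225}}{4} = \frac{7 \sqrt{658}}{4} \approx 44.89$)
$Y = -44 + \frac{7 \sqrt{658}}{4}$ ($Y = - (44 - \frac{7 \sqrt{658}}{4}) = -44 + \frac{7 \sqrt{658}}{4} \approx 0.89014$)
$Y 1 = \left(-44 + \frac{7 \sqrt{658}}{4}\right) 1 = -44 + \frac{7 \sqrt{658}}{4}$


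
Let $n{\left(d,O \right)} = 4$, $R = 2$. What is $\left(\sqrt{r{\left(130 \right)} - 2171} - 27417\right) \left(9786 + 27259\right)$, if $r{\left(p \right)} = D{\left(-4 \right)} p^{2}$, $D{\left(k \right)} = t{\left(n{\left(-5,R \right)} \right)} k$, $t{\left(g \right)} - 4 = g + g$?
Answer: $-1015662765 + 37045 i \sqrt{813371} \approx -1.0157 \cdot 10^{9} + 3.341 \cdot 10^{7} i$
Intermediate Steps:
$t{\left(g \right)} = 4 + 2 g$ ($t{\left(g \right)} = 4 + \left(g + g\right) = 4 + 2 g$)
$D{\left(k \right)} = 12 k$ ($D{\left(k \right)} = \left(4 + 2 \cdot 4\right) k = \left(4 + 8\right) k = 12 k$)
$r{\left(p \right)} = - 48 p^{2}$ ($r{\left(p \right)} = 12 \left(-4\right) p^{2} = - 48 p^{2}$)
$\left(\sqrt{r{\left(130 \right)} - 2171} - 27417\right) \left(9786 + 27259\right) = \left(\sqrt{- 48 \cdot 130^{2} - 2171} - 27417\right) \left(9786 + 27259\right) = \left(\sqrt{\left(-48\right) 16900 - 2171} - 27417\right) 37045 = \left(\sqrt{-811200 - 2171} - 27417\right) 37045 = \left(\sqrt{-813371} - 27417\right) 37045 = \left(i \sqrt{813371} - 27417\right) 37045 = \left(-27417 + i \sqrt{813371}\right) 37045 = -1015662765 + 37045 i \sqrt{813371}$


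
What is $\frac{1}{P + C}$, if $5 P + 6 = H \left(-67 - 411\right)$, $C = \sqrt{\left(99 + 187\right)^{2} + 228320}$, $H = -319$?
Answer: $\frac{190595}{5810294419} - \frac{25 \sqrt{77529}}{11620588838} \approx 3.2204 \cdot 10^{-5}$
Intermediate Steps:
$C = 2 \sqrt{77529}$ ($C = \sqrt{286^{2} + 228320} = \sqrt{81796 + 228320} = \sqrt{310116} = 2 \sqrt{77529} \approx 556.88$)
$P = \frac{152476}{5}$ ($P = - \frac{6}{5} + \frac{\left(-319\right) \left(-67 - 411\right)}{5} = - \frac{6}{5} + \frac{\left(-319\right) \left(-478\right)}{5} = - \frac{6}{5} + \frac{1}{5} \cdot 152482 = - \frac{6}{5} + \frac{152482}{5} = \frac{152476}{5} \approx 30495.0$)
$\frac{1}{P + C} = \frac{1}{\frac{152476}{5} + 2 \sqrt{77529}}$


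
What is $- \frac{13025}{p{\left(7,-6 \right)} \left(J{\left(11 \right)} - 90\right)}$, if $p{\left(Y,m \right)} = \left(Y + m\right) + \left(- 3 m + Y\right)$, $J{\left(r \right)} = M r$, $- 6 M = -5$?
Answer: $\frac{7815}{1261} \approx 6.1975$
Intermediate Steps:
$M = \frac{5}{6}$ ($M = \left(- \frac{1}{6}\right) \left(-5\right) = \frac{5}{6} \approx 0.83333$)
$J{\left(r \right)} = \frac{5 r}{6}$
$p{\left(Y,m \right)} = - 2 m + 2 Y$ ($p{\left(Y,m \right)} = \left(Y + m\right) + \left(Y - 3 m\right) = - 2 m + 2 Y$)
$- \frac{13025}{p{\left(7,-6 \right)} \left(J{\left(11 \right)} - 90\right)} = - \frac{13025}{\left(\left(-2\right) \left(-6\right) + 2 \cdot 7\right) \left(\frac{5}{6} \cdot 11 - 90\right)} = - \frac{13025}{\left(12 + 14\right) \left(\frac{55}{6} - 90\right)} = - \frac{13025}{26 \left(- \frac{485}{6}\right)} = - \frac{13025}{- \frac{6305}{3}} = \left(-13025\right) \left(- \frac{3}{6305}\right) = \frac{7815}{1261}$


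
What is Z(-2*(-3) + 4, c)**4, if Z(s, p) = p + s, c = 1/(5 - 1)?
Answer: 2825761/256 ≈ 11038.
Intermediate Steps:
c = 1/4 ≈ 0.25000
Z(-2*(-3) + 4, c)**4 = (1/4 + (-2*(-3) + 4))**4 = (1/4 + (6 + 4))**4 = (1/4 + 10)**4 = (41/4)**4 = 2825761/256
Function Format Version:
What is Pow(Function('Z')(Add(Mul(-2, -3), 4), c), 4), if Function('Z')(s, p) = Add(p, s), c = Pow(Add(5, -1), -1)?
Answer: Rational(2825761, 256) ≈ 11038.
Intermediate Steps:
c = Rational(1, 4) (c = Pow(4, -1) = Rational(1, 4) ≈ 0.25000)
Pow(Function('Z')(Add(Mul(-2, -3), 4), c), 4) = Pow(Add(Rational(1, 4), Add(Mul(-2, -3), 4)), 4) = Pow(Add(Rational(1, 4), Add(6, 4)), 4) = Pow(Add(Rational(1, 4), 10), 4) = Pow(Rational(41, 4), 4) = Rational(2825761, 256)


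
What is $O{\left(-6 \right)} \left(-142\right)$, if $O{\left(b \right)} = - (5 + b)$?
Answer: $-142$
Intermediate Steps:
$O{\left(b \right)} = -5 - b$
$O{\left(-6 \right)} \left(-142\right) = \left(-5 - -6\right) \left(-142\right) = \left(-5 + 6\right) \left(-142\right) = 1 \left(-142\right) = -142$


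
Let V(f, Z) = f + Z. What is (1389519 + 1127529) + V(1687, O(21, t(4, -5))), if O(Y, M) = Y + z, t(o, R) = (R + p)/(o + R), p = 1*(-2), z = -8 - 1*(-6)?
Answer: 2518754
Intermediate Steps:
z = -2 (z = -8 + 6 = -2)
p = -2
t(o, R) = (-2 + R)/(R + o) (t(o, R) = (R - 2)/(o + R) = (-2 + R)/(R + o))
O(Y, M) = -2 + Y (O(Y, M) = Y - 2 = -2 + Y)
V(f, Z) = Z + f
(1389519 + 1127529) + V(1687, O(21, t(4, -5))) = (1389519 + 1127529) + ((-2 + 21) + 1687) = 2517048 + (19 + 1687) = 2517048 + 1706 = 2518754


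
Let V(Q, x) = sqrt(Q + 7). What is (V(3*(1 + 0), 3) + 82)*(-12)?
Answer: -984 - 12*sqrt(10) ≈ -1021.9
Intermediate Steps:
V(Q, x) = sqrt(7 + Q)
(V(3*(1 + 0), 3) + 82)*(-12) = (sqrt(7 + 3*(1 + 0)) + 82)*(-12) = (sqrt(7 + 3*1) + 82)*(-12) = (sqrt(7 + 3) + 82)*(-12) = (sqrt(10) + 82)*(-12) = (82 + sqrt(10))*(-12) = -984 - 12*sqrt(10)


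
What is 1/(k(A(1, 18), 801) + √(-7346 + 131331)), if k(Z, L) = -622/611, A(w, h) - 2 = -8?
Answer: 380042/46285817301 + 373321*√123985/46285817301 ≈ 0.0028482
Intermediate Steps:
A(w, h) = -6 (A(w, h) = 2 - 8 = -6)
k(Z, L) = -622/611 (k(Z, L) = -622*1/611 = -622/611)
1/(k(A(1, 18), 801) + √(-7346 + 131331)) = 1/(-622/611 + √(-7346 + 131331)) = 1/(-622/611 + √123985)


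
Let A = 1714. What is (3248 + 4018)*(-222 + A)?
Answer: 10840872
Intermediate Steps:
(3248 + 4018)*(-222 + A) = (3248 + 4018)*(-222 + 1714) = 7266*1492 = 10840872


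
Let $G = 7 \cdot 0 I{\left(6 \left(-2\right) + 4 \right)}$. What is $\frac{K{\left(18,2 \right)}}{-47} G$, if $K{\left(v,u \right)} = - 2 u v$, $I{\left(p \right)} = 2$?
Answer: $0$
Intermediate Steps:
$K{\left(v,u \right)} = - 2 u v$
$G = 0$ ($G = 7 \cdot 0 \cdot 2 = 0 \cdot 2 = 0$)
$\frac{K{\left(18,2 \right)}}{-47} G = \frac{\left(-2\right) 2 \cdot 18}{-47} \cdot 0 = \left(-72\right) \left(- \frac{1}{47}\right) 0 = \frac{72}{47} \cdot 0 = 0$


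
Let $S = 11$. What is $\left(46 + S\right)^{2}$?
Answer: $3249$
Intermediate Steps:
$\left(46 + S\right)^{2} = \left(46 + 11\right)^{2} = 57^{2} = 3249$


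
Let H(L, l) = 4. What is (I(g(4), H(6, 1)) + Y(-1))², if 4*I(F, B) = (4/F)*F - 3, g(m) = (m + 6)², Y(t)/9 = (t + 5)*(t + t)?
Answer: 82369/16 ≈ 5148.1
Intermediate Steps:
Y(t) = 18*t*(5 + t) (Y(t) = 9*((t + 5)*(t + t)) = 9*((5 + t)*(2*t)) = 9*(2*t*(5 + t)) = 18*t*(5 + t))
g(m) = (6 + m)²
I(F, B) = ¼ (I(F, B) = ((4/F)*F - 3)/4 = (4 - 3)/4 = (¼)*1 = ¼)
(I(g(4), H(6, 1)) + Y(-1))² = (¼ + 18*(-1)*(5 - 1))² = (¼ + 18*(-1)*4)² = (¼ - 72)² = (-287/4)² = 82369/16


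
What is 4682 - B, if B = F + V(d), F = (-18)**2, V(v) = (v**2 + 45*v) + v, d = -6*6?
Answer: 4718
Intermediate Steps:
d = -36
V(v) = v**2 + 46*v
F = 324
B = -36 (B = 324 - 36*(46 - 36) = 324 - 36*10 = 324 - 360 = -36)
4682 - B = 4682 - 1*(-36) = 4682 + 36 = 4718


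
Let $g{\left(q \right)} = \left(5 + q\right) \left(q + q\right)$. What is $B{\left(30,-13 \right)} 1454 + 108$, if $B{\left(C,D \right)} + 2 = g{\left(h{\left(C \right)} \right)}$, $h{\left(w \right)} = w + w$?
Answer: $11338400$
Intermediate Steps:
$h{\left(w \right)} = 2 w$
$g{\left(q \right)} = 2 q \left(5 + q\right)$ ($g{\left(q \right)} = \left(5 + q\right) 2 q = 2 q \left(5 + q\right)$)
$B{\left(C,D \right)} = -2 + 4 C \left(5 + 2 C\right)$ ($B{\left(C,D \right)} = -2 + 2 \cdot 2 C \left(5 + 2 C\right) = -2 + 4 C \left(5 + 2 C\right)$)
$B{\left(30,-13 \right)} 1454 + 108 = \left(-2 + 8 \cdot 30^{2} + 20 \cdot 30\right) 1454 + 108 = \left(-2 + 8 \cdot 900 + 600\right) 1454 + 108 = \left(-2 + 7200 + 600\right) 1454 + 108 = 7798 \cdot 1454 + 108 = 11338292 + 108 = 11338400$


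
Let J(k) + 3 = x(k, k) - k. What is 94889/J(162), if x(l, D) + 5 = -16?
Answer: -94889/186 ≈ -510.16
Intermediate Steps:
x(l, D) = -21 (x(l, D) = -5 - 16 = -21)
J(k) = -24 - k (J(k) = -3 + (-21 - k) = -24 - k)
94889/J(162) = 94889/(-24 - 1*162) = 94889/(-24 - 162) = 94889/(-186) = 94889*(-1/186) = -94889/186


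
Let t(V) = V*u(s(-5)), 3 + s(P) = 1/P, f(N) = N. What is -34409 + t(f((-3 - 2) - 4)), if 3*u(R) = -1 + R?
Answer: -171982/5 ≈ -34396.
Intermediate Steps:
s(P) = -3 + 1/P
u(R) = -⅓ + R/3 (u(R) = (-1 + R)/3 = -⅓ + R/3)
t(V) = -7*V/5 (t(V) = V*(-⅓ + (-3 + 1/(-5))/3) = V*(-⅓ + (-3 - ⅕)/3) = V*(-⅓ + (⅓)*(-16/5)) = V*(-⅓ - 16/15) = V*(-7/5) = -7*V/5)
-34409 + t(f((-3 - 2) - 4)) = -34409 - 7*((-3 - 2) - 4)/5 = -34409 - 7*(-5 - 4)/5 = -34409 - 7/5*(-9) = -34409 + 63/5 = -171982/5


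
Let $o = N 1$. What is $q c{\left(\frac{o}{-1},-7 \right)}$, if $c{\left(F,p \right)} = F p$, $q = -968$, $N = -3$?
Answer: $20328$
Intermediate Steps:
$o = -3$ ($o = \left(-3\right) 1 = -3$)
$q c{\left(\frac{o}{-1},-7 \right)} = - 968 - \frac{3}{-1} \left(-7\right) = - 968 \left(-3\right) \left(-1\right) \left(-7\right) = - 968 \cdot 3 \left(-7\right) = \left(-968\right) \left(-21\right) = 20328$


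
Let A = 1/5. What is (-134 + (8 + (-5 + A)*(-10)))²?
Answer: 6084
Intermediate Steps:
A = ⅕ ≈ 0.20000
(-134 + (8 + (-5 + A)*(-10)))² = (-134 + (8 + (-5 + ⅕)*(-10)))² = (-134 + (8 - 24/5*(-10)))² = (-134 + (8 + 48))² = (-134 + 56)² = (-78)² = 6084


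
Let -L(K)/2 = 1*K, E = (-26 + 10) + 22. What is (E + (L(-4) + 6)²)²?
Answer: 40804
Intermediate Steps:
E = 6 (E = -16 + 22 = 6)
L(K) = -2*K
(E + (L(-4) + 6)²)² = (6 + (-2*(-4) + 6)²)² = (6 + (8 + 6)²)² = (6 + 14²)² = (6 + 196)² = 202² = 40804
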